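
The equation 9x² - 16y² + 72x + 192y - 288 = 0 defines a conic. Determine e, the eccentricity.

Group: 9(x² + 8x) -16(y² - 12y) = 288
Complete the square: 9(x + 4)² -16(y - 6)² = 288 + 144 - 576 = -144
Dividing both sides by -144: (y - 6)²/9 - (x + 4)²/16 = 1
Hyperbola, center (-4, 6), transverse axis vertical; a² = 9, b² = 16.
c² = a² + b² = 25, so c = 5.
e = c/a = 5/3.

e = 5/3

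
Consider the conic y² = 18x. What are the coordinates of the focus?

Vertex (0, 0); 4p = 18 so p = 9/2. Opens right.
Focus is p units from the vertex along the axis: (h + p, k).

(9/2, 0)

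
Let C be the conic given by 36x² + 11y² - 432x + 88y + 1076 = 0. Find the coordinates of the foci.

Collect terms: 36(x² - 12x) + 11(y² + 8y) = -1076
Complete the square: 36(x - 6)² + 11(y + 4)² = -1076 + 1296 + 176 = 396
Divide through by 396 to get (x - 6)²/11 + (y + 4)²/36 = 1.
Ellipse, center (6, -4), major axis vertical; a² = 36, b² = 11.
c² = a² - b² = 36 - 11 = 25, so c = 5.
Foci lie on the vertical axis through the center: (h, k ± c).

(6, -9) and (6, 1)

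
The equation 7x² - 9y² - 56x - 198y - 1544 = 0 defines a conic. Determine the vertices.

Rearranging, 7(x² - 8x) -9(y² + 22y) = 1544.
Complete the square: 7(x - 4)² -9(y + 11)² = 1544 + 112 - 1089 = 567
Divide through by 567 to get (x - 4)²/81 - (y + 11)²/63 = 1.
Hyperbola, center (4, -11), transverse axis horizontal; a² = 81, b² = 63.
a = 9. Vertices at (h ± a, k).

(-5, -11) and (13, -11)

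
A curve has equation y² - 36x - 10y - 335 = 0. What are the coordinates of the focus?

Only y is squared. Complete the square in y: (y - 5)² = 36(x + 10).
Vertex (-10, 5); 4p = 36 so p = 9. Opens right.
Focus is p units from the vertex along the axis: (h + p, k).

(-1, 5)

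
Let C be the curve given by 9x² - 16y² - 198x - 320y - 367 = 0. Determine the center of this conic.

(11, -10)

9(x² - 22x) -16(y² + 20y) = 367
9(x - 11)² -16(y + 10)² = 367 + 1089 - 1600 = -144
Dividing both sides by -144: (y + 10)²/9 - (x - 11)²/16 = 1
Hyperbola with center (11, -10).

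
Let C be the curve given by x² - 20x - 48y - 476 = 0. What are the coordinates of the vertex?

Only x is squared. Complete the square in x: (x - 10)² = 48(y + 12).
Vertex (10, -12); 4p = 48 so p = 12. Opens up.

(10, -12)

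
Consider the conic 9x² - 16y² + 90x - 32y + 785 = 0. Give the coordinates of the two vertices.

Group the x- and y-terms: 9(x² + 10x) -16(y² + 2y) = -785
Completing the square gives 9(x + 5)² -16(y + 1)² = -785 + 225 - 16 = -576.
Dividing both sides by -576: (y + 1)²/36 - (x + 5)²/64 = 1
Hyperbola, center (-5, -1), transverse axis vertical; a² = 36, b² = 64.
a = 6. Vertices at (h, k ± a).

(-5, -7) and (-5, 5)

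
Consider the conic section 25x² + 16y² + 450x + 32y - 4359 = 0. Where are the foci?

Rearranging, 25(x² + 18x) + 16(y² + 2y) = 4359.
Complete the square in x and y: 25(x + 9)² + 16(y + 1)² = 4359 + 2025 + 16 = 6400
Dividing both sides by 6400: (x + 9)²/256 + (y + 1)²/400 = 1
Ellipse, center (-9, -1), major axis vertical; a² = 400, b² = 256.
c² = a² - b² = 400 - 256 = 144, so c = 12.
Foci lie on the vertical axis through the center: (h, k ± c).

(-9, -13) and (-9, 11)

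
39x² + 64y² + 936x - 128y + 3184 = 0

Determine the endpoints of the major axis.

Group the x- and y-terms: 39(x² + 24x) + 64(y² - 2y) = -3184
Complete the square in x and y: 39(x + 12)² + 64(y - 1)² = -3184 + 5616 + 64 = 2496
Dividing both sides by 2496: (x + 12)²/64 + (y - 1)²/39 = 1
Ellipse, center (-12, 1), major axis horizontal; a² = 64, b² = 39.
a = 8. Vertices at (h ± a, k).

(-20, 1) and (-4, 1)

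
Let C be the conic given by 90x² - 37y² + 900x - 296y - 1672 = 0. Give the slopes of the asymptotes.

3√370/37 and -3√370/37

90(x² + 10x) -37(y² + 8y) = 1672
90(x + 5)² -37(y + 4)² = 1672 + 2250 - 592 = 3330
Divide through by 3330 to get (x + 5)²/37 - (y + 4)²/90 = 1.
Hyperbola, center (-5, -4), transverse axis horizontal; a² = 37, b² = 90.
For a horizontal hyperbola the asymptotes have slope ±b/a.
Here that is ±3√10/√37 = ±3√370/37.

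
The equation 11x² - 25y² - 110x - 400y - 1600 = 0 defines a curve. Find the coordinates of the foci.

(-1, -8) and (11, -8)

Rearranging, 11(x² - 10x) -25(y² + 16y) = 1600.
Completing the square gives 11(x - 5)² -25(y + 8)² = 1600 + 275 - 1600 = 275.
Dividing both sides by 275: (x - 5)²/25 - (y + 8)²/11 = 1
Hyperbola, center (5, -8), transverse axis horizontal; a² = 25, b² = 11.
c² = a² + b² = 25 + 11 = 36, so c = 6.
Foci lie on the horizontal axis through the center: (h ± c, k).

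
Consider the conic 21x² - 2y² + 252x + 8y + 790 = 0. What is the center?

Collect terms: 21(x² + 12x) -2(y² - 4y) = -790
Complete the square: 21(x + 6)² -2(y - 2)² = -790 + 756 - 8 = -42
Divide through by -42 to get (y - 2)²/21 - (x + 6)²/2 = 1.
Hyperbola with center (-6, 2).

(-6, 2)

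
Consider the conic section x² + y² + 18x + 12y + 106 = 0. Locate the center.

Collect terms: (x² + 18x) + (y² + 12y) = -106
(x + 9)² + (y + 6)² = -106 + 81 + 36 = 11
So (x + 9)² + (y + 6)² = 11.
Circle centered at (-9, -6) with r² = 11.

(-9, -6)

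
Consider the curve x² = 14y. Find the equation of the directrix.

y = -7/2

Vertex (0, 0); 4p = 14 so p = 7/2. Opens up.
Directrix is the horizontal line y = k − p = 0 − (7/2) = -7/2.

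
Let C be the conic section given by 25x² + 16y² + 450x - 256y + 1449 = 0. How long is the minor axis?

16

25(x² + 18x) + 16(y² - 16y) = -1449
Complete the square: 25(x + 9)² + 16(y - 8)² = -1449 + 2025 + 1024 = 1600
Divide by 1600: (x + 9)²/64 + (y - 8)²/100 = 1
Ellipse, center (-9, 8), major axis vertical; a² = 100, b² = 64.
b² = 64 so b = 8; the minor axis has length 2b = 16.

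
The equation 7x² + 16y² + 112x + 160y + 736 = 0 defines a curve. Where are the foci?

(-11, -5) and (-5, -5)

7(x² + 16x) + 16(y² + 10y) = -736
7(x + 8)² + 16(y + 5)² = -736 + 448 + 400 = 112
Dividing both sides by 112: (x + 8)²/16 + (y + 5)²/7 = 1
Ellipse, center (-8, -5), major axis horizontal; a² = 16, b² = 7.
c² = a² - b² = 16 - 7 = 9, so c = 3.
Foci lie on the horizontal axis through the center: (h ± c, k).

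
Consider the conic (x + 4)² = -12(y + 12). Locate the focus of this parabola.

Vertex (-4, -12); 4p = -12 so p = -3. Opens down.
Focus is p units from the vertex along the axis: (h, k + p).

(-4, -15)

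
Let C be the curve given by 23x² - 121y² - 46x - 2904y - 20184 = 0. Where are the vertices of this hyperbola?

Group the x- and y-terms: 23(x² - 2x) -121(y² + 24y) = 20184
Complete the square: 23(x - 1)² -121(y + 12)² = 20184 + 23 - 17424 = 2783
Divide by 2783: (x - 1)²/121 - (y + 12)²/23 = 1
Hyperbola, center (1, -12), transverse axis horizontal; a² = 121, b² = 23.
a = 11. Vertices at (h ± a, k).

(-10, -12) and (12, -12)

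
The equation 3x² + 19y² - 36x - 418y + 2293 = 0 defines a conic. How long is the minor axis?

Rearranging, 3(x² - 12x) + 19(y² - 22y) = -2293.
Completing the square gives 3(x - 6)² + 19(y - 11)² = -2293 + 108 + 2299 = 114.
Divide through by 114 to get (x - 6)²/38 + (y - 11)²/6 = 1.
Ellipse, center (6, 11), major axis horizontal; a² = 38, b² = 6.
b² = 6 so b = √6; the minor axis has length 2b = 2√6.

2√6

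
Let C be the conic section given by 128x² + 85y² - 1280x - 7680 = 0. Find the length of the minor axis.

2√85

Rearranging, 128(x² - 10x) + 85y² = 7680.
128(x - 5)² + 85y² = 7680 + 3200 + 0 = 10880
Dividing both sides by 10880: (x - 5)²/85 + y²/128 = 1
Ellipse, center (5, 0), major axis vertical; a² = 128, b² = 85.
b² = 85 so b = √85; the minor axis has length 2b = 2√85.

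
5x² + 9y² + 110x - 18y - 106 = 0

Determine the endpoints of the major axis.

(-23, 1) and (1, 1)

Collect terms: 5(x² + 22x) + 9(y² - 2y) = 106
Complete the square in x and y: 5(x + 11)² + 9(y - 1)² = 106 + 605 + 9 = 720
Divide by 720: (x + 11)²/144 + (y - 1)²/80 = 1
Ellipse, center (-11, 1), major axis horizontal; a² = 144, b² = 80.
a = 12. Vertices at (h ± a, k).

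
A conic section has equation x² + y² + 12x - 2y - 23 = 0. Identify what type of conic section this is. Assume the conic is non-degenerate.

circle

No xy term. Coefficients of x² and y² are A = 1, C = 1.
A = C (same sign) ⇒ circle.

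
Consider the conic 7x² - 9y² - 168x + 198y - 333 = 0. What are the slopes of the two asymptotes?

Collect terms: 7(x² - 24x) -9(y² - 22y) = 333
Completing the square gives 7(x - 12)² -9(y - 11)² = 333 + 1008 - 1089 = 252.
Dividing both sides by 252: (x - 12)²/36 - (y - 11)²/28 = 1
Hyperbola, center (12, 11), transverse axis horizontal; a² = 36, b² = 28.
For a horizontal hyperbola the asymptotes have slope ±b/a.
Here that is ±2√7/6 = ±√7/3.

√7/3 and -√7/3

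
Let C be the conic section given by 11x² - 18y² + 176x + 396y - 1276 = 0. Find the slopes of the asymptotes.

Collect terms: 11(x² + 16x) -18(y² - 22y) = 1276
Complete the square in x and y: 11(x + 8)² -18(y - 11)² = 1276 + 704 - 2178 = -198
Divide through by -198 to get (y - 11)²/11 - (x + 8)²/18 = 1.
Hyperbola, center (-8, 11), transverse axis vertical; a² = 11, b² = 18.
For a vertical hyperbola the asymptotes have slope ±a/b.
Here that is ±√11/3√2 = ±√22/6.

√22/6 and -√22/6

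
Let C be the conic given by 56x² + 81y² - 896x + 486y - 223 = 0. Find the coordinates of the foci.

Rearranging, 56(x² - 16x) + 81(y² + 6y) = 223.
Complete the square: 56(x - 8)² + 81(y + 3)² = 223 + 3584 + 729 = 4536
Divide through by 4536 to get (x - 8)²/81 + (y + 3)²/56 = 1.
Ellipse, center (8, -3), major axis horizontal; a² = 81, b² = 56.
c² = a² - b² = 81 - 56 = 25, so c = 5.
Foci lie on the horizontal axis through the center: (h ± c, k).

(3, -3) and (13, -3)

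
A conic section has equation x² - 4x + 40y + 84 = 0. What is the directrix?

y = 8

Only x is squared. Complete the square in x: (x - 2)² = -40(y + 2).
Vertex (2, -2); 4p = -40 so p = -10. Opens down.
Directrix is the horizontal line y = k − p = -2 − (-10) = 8.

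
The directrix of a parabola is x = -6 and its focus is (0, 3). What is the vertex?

(-3, 3)

The vertex is the midpoint between the focus and the directrix along the axis of symmetry.
Axis is horizontal (directrix is vertical). Vertex x-coordinate = (0 + (-6))/2 = -3; y-coordinate = 3.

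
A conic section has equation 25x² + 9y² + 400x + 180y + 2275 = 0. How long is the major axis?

10

Group: 25(x² + 16x) + 9(y² + 20y) = -2275
Complete the square in x and y: 25(x + 8)² + 9(y + 10)² = -2275 + 1600 + 900 = 225
Divide through by 225 to get (x + 8)²/9 + (y + 10)²/25 = 1.
Ellipse, center (-8, -10), major axis vertical; a² = 25, b² = 9.
a² = 25 so a = 5; the major axis has length 2a = 10.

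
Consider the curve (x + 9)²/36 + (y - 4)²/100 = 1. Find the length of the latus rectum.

Center (-9, 4). The larger denominator 100 sits under the y-term, so the major axis is vertical; a² = 100, b² = 36.
Latus rectum length = 2b²/a = 2·36/10 = 36/5.

36/5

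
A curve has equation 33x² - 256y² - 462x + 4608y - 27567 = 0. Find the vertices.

(-9, 9) and (23, 9)

Group: 33(x² - 14x) -256(y² - 18y) = 27567
33(x - 7)² -256(y - 9)² = 27567 + 1617 - 20736 = 8448
Divide by 8448: (x - 7)²/256 - (y - 9)²/33 = 1
Hyperbola, center (7, 9), transverse axis horizontal; a² = 256, b² = 33.
a = 16. Vertices at (h ± a, k).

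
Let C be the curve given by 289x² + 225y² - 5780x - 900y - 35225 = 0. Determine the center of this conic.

(10, 2)

Rearranging, 289(x² - 20x) + 225(y² - 4y) = 35225.
Complete the square in x and y: 289(x - 10)² + 225(y - 2)² = 35225 + 28900 + 900 = 65025
Divide through by 65025 to get (x - 10)²/225 + (y - 2)²/289 = 1.
Ellipse with center (10, 2).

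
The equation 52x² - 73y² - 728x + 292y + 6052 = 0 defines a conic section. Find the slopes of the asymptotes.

2√949/73 and -2√949/73

Group: 52(x² - 14x) -73(y² - 4y) = -6052
Complete the square: 52(x - 7)² -73(y - 2)² = -6052 + 2548 - 292 = -3796
Divide by -3796: (y - 2)²/52 - (x - 7)²/73 = 1
Hyperbola, center (7, 2), transverse axis vertical; a² = 52, b² = 73.
For a vertical hyperbola the asymptotes have slope ±a/b.
Here that is ±2√13/√73 = ±2√949/73.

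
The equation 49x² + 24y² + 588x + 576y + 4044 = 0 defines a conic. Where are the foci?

Collect terms: 49(x² + 12x) + 24(y² + 24y) = -4044
Complete the square: 49(x + 6)² + 24(y + 12)² = -4044 + 1764 + 3456 = 1176
Divide through by 1176 to get (x + 6)²/24 + (y + 12)²/49 = 1.
Ellipse, center (-6, -12), major axis vertical; a² = 49, b² = 24.
c² = a² - b² = 49 - 24 = 25, so c = 5.
Foci lie on the vertical axis through the center: (h, k ± c).

(-6, -17) and (-6, -7)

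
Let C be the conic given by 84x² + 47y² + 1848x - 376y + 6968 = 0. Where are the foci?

Rearranging, 84(x² + 22x) + 47(y² - 8y) = -6968.
Complete the square in x and y: 84(x + 11)² + 47(y - 4)² = -6968 + 10164 + 752 = 3948
Divide through by 3948 to get (x + 11)²/47 + (y - 4)²/84 = 1.
Ellipse, center (-11, 4), major axis vertical; a² = 84, b² = 47.
c² = a² - b² = 84 - 47 = 37, so c = √37.
Foci lie on the vertical axis through the center: (h, k ± c).

(-11, 4 - √37) and (-11, 4 + √37)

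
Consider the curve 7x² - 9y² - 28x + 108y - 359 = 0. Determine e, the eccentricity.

7(x² - 4x) -9(y² - 12y) = 359
Completing the square gives 7(x - 2)² -9(y - 6)² = 359 + 28 - 324 = 63.
Divide by 63: (x - 2)²/9 - (y - 6)²/7 = 1
Hyperbola, center (2, 6), transverse axis horizontal; a² = 9, b² = 7.
c² = a² + b² = 16, so c = 4.
e = c/a = 4/3.

e = 4/3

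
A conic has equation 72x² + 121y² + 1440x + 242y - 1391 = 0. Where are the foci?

Group the x- and y-terms: 72(x² + 20x) + 121(y² + 2y) = 1391
Complete the square in x and y: 72(x + 10)² + 121(y + 1)² = 1391 + 7200 + 121 = 8712
Divide through by 8712 to get (x + 10)²/121 + (y + 1)²/72 = 1.
Ellipse, center (-10, -1), major axis horizontal; a² = 121, b² = 72.
c² = a² - b² = 121 - 72 = 49, so c = 7.
Foci lie on the horizontal axis through the center: (h ± c, k).

(-17, -1) and (-3, -1)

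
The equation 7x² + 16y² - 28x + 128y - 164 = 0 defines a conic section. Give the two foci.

7(x² - 4x) + 16(y² + 8y) = 164
Complete the square: 7(x - 2)² + 16(y + 4)² = 164 + 28 + 256 = 448
Divide by 448: (x - 2)²/64 + (y + 4)²/28 = 1
Ellipse, center (2, -4), major axis horizontal; a² = 64, b² = 28.
c² = a² - b² = 64 - 28 = 36, so c = 6.
Foci lie on the horizontal axis through the center: (h ± c, k).

(-4, -4) and (8, -4)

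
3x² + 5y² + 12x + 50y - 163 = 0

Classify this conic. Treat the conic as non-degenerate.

No xy term. Coefficients of x² and y² are A = 3, C = 5.
A and C have the same sign but A ≠ C ⇒ ellipse.

ellipse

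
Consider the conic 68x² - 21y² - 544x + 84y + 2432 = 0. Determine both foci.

Group the x- and y-terms: 68(x² - 8x) -21(y² - 4y) = -2432
Completing the square gives 68(x - 4)² -21(y - 2)² = -2432 + 1088 - 84 = -1428.
Divide through by -1428 to get (y - 2)²/68 - (x - 4)²/21 = 1.
Hyperbola, center (4, 2), transverse axis vertical; a² = 68, b² = 21.
c² = a² + b² = 68 + 21 = 89, so c = √89.
Foci lie on the vertical axis through the center: (h, k ± c).

(4, 2 - √89) and (4, 2 + √89)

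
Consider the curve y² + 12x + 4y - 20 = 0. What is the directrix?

Only y is squared. Complete the square in y: (y + 2)² = -12(x - 2).
Vertex (2, -2); 4p = -12 so p = -3. Opens left.
Directrix is the vertical line x = h − p = 2 − (-3) = 5.

x = 5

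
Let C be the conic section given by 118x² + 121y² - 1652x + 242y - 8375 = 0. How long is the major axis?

22

118(x² - 14x) + 121(y² + 2y) = 8375
Complete the square in x and y: 118(x - 7)² + 121(y + 1)² = 8375 + 5782 + 121 = 14278
Dividing both sides by 14278: (x - 7)²/121 + (y + 1)²/118 = 1
Ellipse, center (7, -1), major axis horizontal; a² = 121, b² = 118.
a² = 121 so a = 11; the major axis has length 2a = 22.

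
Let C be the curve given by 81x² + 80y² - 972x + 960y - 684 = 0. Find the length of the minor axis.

Group the x- and y-terms: 81(x² - 12x) + 80(y² + 12y) = 684
Completing the square gives 81(x - 6)² + 80(y + 6)² = 684 + 2916 + 2880 = 6480.
Divide through by 6480 to get (x - 6)²/80 + (y + 6)²/81 = 1.
Ellipse, center (6, -6), major axis vertical; a² = 81, b² = 80.
b² = 80 so b = 4√5; the minor axis has length 2b = 8√5.

8√5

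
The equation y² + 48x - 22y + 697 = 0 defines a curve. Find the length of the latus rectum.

48

Only y is squared. Complete the square in y: (y - 11)² = -48(x + 12).
Vertex (-12, 11); 4p = -48 so p = -12. Opens left.
Latus rectum length = |4p| = 48.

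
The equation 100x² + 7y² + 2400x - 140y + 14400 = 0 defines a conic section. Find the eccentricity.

e = √93/10

Collect terms: 100(x² + 24x) + 7(y² - 20y) = -14400
Complete the square: 100(x + 12)² + 7(y - 10)² = -14400 + 14400 + 700 = 700
Divide by 700: (x + 12)²/7 + (y - 10)²/100 = 1
Ellipse, center (-12, 10), major axis vertical; a² = 100, b² = 7.
c² = a² - b² = 93, so c = √93.
e = c/a = √93/10.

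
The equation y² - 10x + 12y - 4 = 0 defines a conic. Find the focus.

Only y is squared. Complete the square in y: (y + 6)² = 10(x + 4).
Vertex (-4, -6); 4p = 10 so p = 5/2. Opens right.
Focus is p units from the vertex along the axis: (h + p, k).

(-3/2, -6)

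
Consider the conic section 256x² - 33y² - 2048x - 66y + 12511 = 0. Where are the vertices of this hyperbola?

(4, -17) and (4, 15)

Group: 256(x² - 8x) -33(y² + 2y) = -12511
Complete the square in x and y: 256(x - 4)² -33(y + 1)² = -12511 + 4096 - 33 = -8448
Divide by -8448: (y + 1)²/256 - (x - 4)²/33 = 1
Hyperbola, center (4, -1), transverse axis vertical; a² = 256, b² = 33.
a = 16. Vertices at (h, k ± a).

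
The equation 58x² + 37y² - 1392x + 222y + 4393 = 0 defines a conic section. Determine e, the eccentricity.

Rearranging, 58(x² - 24x) + 37(y² + 6y) = -4393.
Complete the square: 58(x - 12)² + 37(y + 3)² = -4393 + 8352 + 333 = 4292
Divide by 4292: (x - 12)²/74 + (y + 3)²/116 = 1
Ellipse, center (12, -3), major axis vertical; a² = 116, b² = 74.
c² = a² - b² = 42, so c = √42.
e = c/a = √42/2√29 = √1218/58.

e = √1218/58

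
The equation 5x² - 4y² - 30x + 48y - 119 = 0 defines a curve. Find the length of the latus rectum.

Group: 5(x² - 6x) -4(y² - 12y) = 119
5(x - 3)² -4(y - 6)² = 119 + 45 - 144 = 20
Dividing both sides by 20: (x - 3)²/4 - (y - 6)²/5 = 1
Hyperbola, center (3, 6), transverse axis horizontal; a² = 4, b² = 5.
Latus rectum length = 2b²/a = 2·5/2 = 5.

5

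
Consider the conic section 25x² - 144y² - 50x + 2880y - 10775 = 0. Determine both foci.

Group the x- and y-terms: 25(x² - 2x) -144(y² - 20y) = 10775
25(x - 1)² -144(y - 10)² = 10775 + 25 - 14400 = -3600
Divide through by -3600 to get (y - 10)²/25 - (x - 1)²/144 = 1.
Hyperbola, center (1, 10), transverse axis vertical; a² = 25, b² = 144.
c² = a² + b² = 25 + 144 = 169, so c = 13.
Foci lie on the vertical axis through the center: (h, k ± c).

(1, -3) and (1, 23)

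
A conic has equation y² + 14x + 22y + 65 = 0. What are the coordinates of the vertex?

(4, -11)

Only y is squared. Complete the square in y: (y + 11)² = -14(x - 4).
Vertex (4, -11); 4p = -14 so p = -7/2. Opens left.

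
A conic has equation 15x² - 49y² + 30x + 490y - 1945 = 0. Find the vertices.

Collect terms: 15(x² + 2x) -49(y² - 10y) = 1945
Complete the square: 15(x + 1)² -49(y - 5)² = 1945 + 15 - 1225 = 735
Divide by 735: (x + 1)²/49 - (y - 5)²/15 = 1
Hyperbola, center (-1, 5), transverse axis horizontal; a² = 49, b² = 15.
a = 7. Vertices at (h ± a, k).

(-8, 5) and (6, 5)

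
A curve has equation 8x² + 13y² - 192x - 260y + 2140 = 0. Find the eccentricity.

e = √65/13

Group: 8(x² - 24x) + 13(y² - 20y) = -2140
Complete the square in x and y: 8(x - 12)² + 13(y - 10)² = -2140 + 1152 + 1300 = 312
Divide by 312: (x - 12)²/39 + (y - 10)²/24 = 1
Ellipse, center (12, 10), major axis horizontal; a² = 39, b² = 24.
c² = a² - b² = 15, so c = √15.
e = c/a = √15/√39 = √65/13.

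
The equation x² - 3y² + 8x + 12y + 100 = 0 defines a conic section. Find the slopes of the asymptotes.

√3/3 and -√3/3

Group the x- and y-terms: (x² + 8x) -3(y² - 4y) = -100
(x + 4)² -3(y - 2)² = -100 + 16 - 12 = -96
Divide by -96: (y - 2)²/32 - (x + 4)²/96 = 1
Hyperbola, center (-4, 2), transverse axis vertical; a² = 32, b² = 96.
For a vertical hyperbola the asymptotes have slope ±a/b.
Here that is ±4√2/4√6 = ±√3/3.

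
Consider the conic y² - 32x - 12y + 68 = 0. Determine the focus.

Only y is squared. Complete the square in y: (y - 6)² = 32(x - 1).
Vertex (1, 6); 4p = 32 so p = 8. Opens right.
Focus is p units from the vertex along the axis: (h + p, k).

(9, 6)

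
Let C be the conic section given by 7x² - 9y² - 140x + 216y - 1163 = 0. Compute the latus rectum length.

Group: 7(x² - 20x) -9(y² - 24y) = 1163
Complete the square in x and y: 7(x - 10)² -9(y - 12)² = 1163 + 700 - 1296 = 567
Dividing both sides by 567: (x - 10)²/81 - (y - 12)²/63 = 1
Hyperbola, center (10, 12), transverse axis horizontal; a² = 81, b² = 63.
Latus rectum length = 2b²/a = 2·63/9 = 14.

14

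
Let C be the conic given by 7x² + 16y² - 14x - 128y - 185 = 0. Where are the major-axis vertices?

(-7, 4) and (9, 4)

Group the x- and y-terms: 7(x² - 2x) + 16(y² - 8y) = 185
Complete the square in x and y: 7(x - 1)² + 16(y - 4)² = 185 + 7 + 256 = 448
Dividing both sides by 448: (x - 1)²/64 + (y - 4)²/28 = 1
Ellipse, center (1, 4), major axis horizontal; a² = 64, b² = 28.
a = 8. Vertices at (h ± a, k).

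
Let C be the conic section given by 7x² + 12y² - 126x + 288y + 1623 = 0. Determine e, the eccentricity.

Rearranging, 7(x² - 18x) + 12(y² + 24y) = -1623.
Complete the square: 7(x - 9)² + 12(y + 12)² = -1623 + 567 + 1728 = 672
Divide through by 672 to get (x - 9)²/96 + (y + 12)²/56 = 1.
Ellipse, center (9, -12), major axis horizontal; a² = 96, b² = 56.
c² = a² - b² = 40, so c = 2√10.
e = c/a = 2√10/4√6 = √15/6.

e = √15/6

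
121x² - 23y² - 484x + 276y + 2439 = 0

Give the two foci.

Rearranging, 121(x² - 4x) -23(y² - 12y) = -2439.
Complete the square in x and y: 121(x - 2)² -23(y - 6)² = -2439 + 484 - 828 = -2783
Divide through by -2783 to get (y - 6)²/121 - (x - 2)²/23 = 1.
Hyperbola, center (2, 6), transverse axis vertical; a² = 121, b² = 23.
c² = a² + b² = 121 + 23 = 144, so c = 12.
Foci lie on the vertical axis through the center: (h, k ± c).

(2, -6) and (2, 18)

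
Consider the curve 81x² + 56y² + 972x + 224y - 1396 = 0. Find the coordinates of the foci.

(-6, -7) and (-6, 3)

Collect terms: 81(x² + 12x) + 56(y² + 4y) = 1396
Complete the square: 81(x + 6)² + 56(y + 2)² = 1396 + 2916 + 224 = 4536
Divide by 4536: (x + 6)²/56 + (y + 2)²/81 = 1
Ellipse, center (-6, -2), major axis vertical; a² = 81, b² = 56.
c² = a² - b² = 81 - 56 = 25, so c = 5.
Foci lie on the vertical axis through the center: (h, k ± c).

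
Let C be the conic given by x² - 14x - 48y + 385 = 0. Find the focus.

Only x is squared. Complete the square in x: (x - 7)² = 48(y - 7).
Vertex (7, 7); 4p = 48 so p = 12. Opens up.
Focus is p units from the vertex along the axis: (h, k + p).

(7, 19)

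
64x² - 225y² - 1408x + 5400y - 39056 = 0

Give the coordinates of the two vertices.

(-4, 12) and (26, 12)

Rearranging, 64(x² - 22x) -225(y² - 24y) = 39056.
Complete the square in x and y: 64(x - 11)² -225(y - 12)² = 39056 + 7744 - 32400 = 14400
Divide by 14400: (x - 11)²/225 - (y - 12)²/64 = 1
Hyperbola, center (11, 12), transverse axis horizontal; a² = 225, b² = 64.
a = 15. Vertices at (h ± a, k).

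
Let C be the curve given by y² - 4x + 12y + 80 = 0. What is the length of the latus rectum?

Only y is squared. Complete the square in y: (y + 6)² = 4(x - 11).
Vertex (11, -6); 4p = 4 so p = 1. Opens right.
Latus rectum length = |4p| = 4.

4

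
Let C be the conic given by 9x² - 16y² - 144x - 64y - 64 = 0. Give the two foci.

(-2, -2) and (18, -2)

Rearranging, 9(x² - 16x) -16(y² + 4y) = 64.
Completing the square gives 9(x - 8)² -16(y + 2)² = 64 + 576 - 64 = 576.
Divide through by 576 to get (x - 8)²/64 - (y + 2)²/36 = 1.
Hyperbola, center (8, -2), transverse axis horizontal; a² = 64, b² = 36.
c² = a² + b² = 64 + 36 = 100, so c = 10.
Foci lie on the horizontal axis through the center: (h ± c, k).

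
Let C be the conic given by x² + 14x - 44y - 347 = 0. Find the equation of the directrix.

y = -20

Only x is squared. Complete the square in x: (x + 7)² = 44(y + 9).
Vertex (-7, -9); 4p = 44 so p = 11. Opens up.
Directrix is the horizontal line y = k − p = -9 − (11) = -20.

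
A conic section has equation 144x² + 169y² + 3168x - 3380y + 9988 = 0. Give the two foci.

144(x² + 22x) + 169(y² - 20y) = -9988
Completing the square gives 144(x + 11)² + 169(y - 10)² = -9988 + 17424 + 16900 = 24336.
Dividing both sides by 24336: (x + 11)²/169 + (y - 10)²/144 = 1
Ellipse, center (-11, 10), major axis horizontal; a² = 169, b² = 144.
c² = a² - b² = 169 - 144 = 25, so c = 5.
Foci lie on the horizontal axis through the center: (h ± c, k).

(-16, 10) and (-6, 10)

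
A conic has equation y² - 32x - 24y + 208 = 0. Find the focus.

(10, 12)

Only y is squared. Complete the square in y: (y - 12)² = 32(x - 2).
Vertex (2, 12); 4p = 32 so p = 8. Opens right.
Focus is p units from the vertex along the axis: (h + p, k).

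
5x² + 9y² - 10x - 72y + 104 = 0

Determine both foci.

Collect terms: 5(x² - 2x) + 9(y² - 8y) = -104
Complete the square in x and y: 5(x - 1)² + 9(y - 4)² = -104 + 5 + 144 = 45
Divide through by 45 to get (x - 1)²/9 + (y - 4)²/5 = 1.
Ellipse, center (1, 4), major axis horizontal; a² = 9, b² = 5.
c² = a² - b² = 9 - 5 = 4, so c = 2.
Foci lie on the horizontal axis through the center: (h ± c, k).

(-1, 4) and (3, 4)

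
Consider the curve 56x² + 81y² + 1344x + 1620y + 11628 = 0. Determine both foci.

(-17, -10) and (-7, -10)

Rearranging, 56(x² + 24x) + 81(y² + 20y) = -11628.
Completing the square gives 56(x + 12)² + 81(y + 10)² = -11628 + 8064 + 8100 = 4536.
Dividing both sides by 4536: (x + 12)²/81 + (y + 10)²/56 = 1
Ellipse, center (-12, -10), major axis horizontal; a² = 81, b² = 56.
c² = a² - b² = 81 - 56 = 25, so c = 5.
Foci lie on the horizontal axis through the center: (h ± c, k).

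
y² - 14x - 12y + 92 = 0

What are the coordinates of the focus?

(15/2, 6)

Only y is squared. Complete the square in y: (y - 6)² = 14(x - 4).
Vertex (4, 6); 4p = 14 so p = 7/2. Opens right.
Focus is p units from the vertex along the axis: (h + p, k).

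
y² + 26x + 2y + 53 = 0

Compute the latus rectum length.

Only y is squared. Complete the square in y: (y + 1)² = -26(x + 2).
Vertex (-2, -1); 4p = -26 so p = -13/2. Opens left.
Latus rectum length = |4p| = 26.

26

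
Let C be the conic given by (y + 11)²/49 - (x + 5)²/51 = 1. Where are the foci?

(-5, -21) and (-5, -1)

Center (-5, -11). The positive term is the y-term, so the transverse axis is vertical; a² = 49, b² = 51.
c² = a² + b² = 49 + 51 = 100, so c = 10.
Foci lie on the vertical axis through the center: (h, k ± c).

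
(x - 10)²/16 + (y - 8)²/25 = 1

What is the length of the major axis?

Center (10, 8). The larger denominator 25 sits under the y-term, so the major axis is vertical; a² = 25, b² = 16.
a² = 25 so a = 5; the major axis has length 2a = 10.

10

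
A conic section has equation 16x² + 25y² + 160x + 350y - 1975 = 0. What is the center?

(-5, -7)

Collect terms: 16(x² + 10x) + 25(y² + 14y) = 1975
Completing the square gives 16(x + 5)² + 25(y + 7)² = 1975 + 400 + 1225 = 3600.
Divide through by 3600 to get (x + 5)²/225 + (y + 7)²/144 = 1.
Ellipse with center (-5, -7).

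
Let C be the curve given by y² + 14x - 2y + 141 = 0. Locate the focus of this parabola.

Only y is squared. Complete the square in y: (y - 1)² = -14(x + 10).
Vertex (-10, 1); 4p = -14 so p = -7/2. Opens left.
Focus is p units from the vertex along the axis: (h + p, k).

(-27/2, 1)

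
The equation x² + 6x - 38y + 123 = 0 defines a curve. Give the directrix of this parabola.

y = -13/2

Only x is squared. Complete the square in x: (x + 3)² = 38(y - 3).
Vertex (-3, 3); 4p = 38 so p = 19/2. Opens up.
Directrix is the horizontal line y = k − p = 3 − (19/2) = -13/2.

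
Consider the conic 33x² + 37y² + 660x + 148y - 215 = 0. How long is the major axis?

Collect terms: 33(x² + 20x) + 37(y² + 4y) = 215
Complete the square: 33(x + 10)² + 37(y + 2)² = 215 + 3300 + 148 = 3663
Dividing both sides by 3663: (x + 10)²/111 + (y + 2)²/99 = 1
Ellipse, center (-10, -2), major axis horizontal; a² = 111, b² = 99.
a² = 111 so a = √111; the major axis has length 2a = 2√111.

2√111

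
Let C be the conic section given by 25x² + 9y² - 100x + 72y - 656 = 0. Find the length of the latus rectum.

36/5

Group the x- and y-terms: 25(x² - 4x) + 9(y² + 8y) = 656
Complete the square in x and y: 25(x - 2)² + 9(y + 4)² = 656 + 100 + 144 = 900
Divide through by 900 to get (x - 2)²/36 + (y + 4)²/100 = 1.
Ellipse, center (2, -4), major axis vertical; a² = 100, b² = 36.
Latus rectum length = 2b²/a = 2·36/10 = 36/5.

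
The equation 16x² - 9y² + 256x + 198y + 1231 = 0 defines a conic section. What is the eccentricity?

Collect terms: 16(x² + 16x) -9(y² - 22y) = -1231
Complete the square: 16(x + 8)² -9(y - 11)² = -1231 + 1024 - 1089 = -1296
Divide through by -1296 to get (y - 11)²/144 - (x + 8)²/81 = 1.
Hyperbola, center (-8, 11), transverse axis vertical; a² = 144, b² = 81.
c² = a² + b² = 225, so c = 15.
e = c/a = 15/12 = 5/4.

e = 5/4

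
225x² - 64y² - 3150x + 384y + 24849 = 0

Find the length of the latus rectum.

128/15

Rearranging, 225(x² - 14x) -64(y² - 6y) = -24849.
Completing the square gives 225(x - 7)² -64(y - 3)² = -24849 + 11025 - 576 = -14400.
Divide by -14400: (y - 3)²/225 - (x - 7)²/64 = 1
Hyperbola, center (7, 3), transverse axis vertical; a² = 225, b² = 64.
Latus rectum length = 2b²/a = 2·64/15 = 128/15.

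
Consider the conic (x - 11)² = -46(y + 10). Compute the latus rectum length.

Vertex (11, -10); 4p = -46 so p = -23/2. Opens down.
Latus rectum length = |4p| = 46.

46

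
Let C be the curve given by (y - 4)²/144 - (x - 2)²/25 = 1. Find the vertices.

Center (2, 4). The positive term is the y-term, so the transverse axis is vertical; a² = 144, b² = 25.
a = 12. Vertices at (h, k ± a).

(2, -8) and (2, 16)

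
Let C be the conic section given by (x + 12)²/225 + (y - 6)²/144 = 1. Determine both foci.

Center (-12, 6). The larger denominator 225 sits under the x-term, so the major axis is horizontal; a² = 225, b² = 144.
c² = a² - b² = 225 - 144 = 81, so c = 9.
Foci lie on the horizontal axis through the center: (h ± c, k).

(-21, 6) and (-3, 6)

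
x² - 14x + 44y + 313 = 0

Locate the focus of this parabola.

(7, -17)

Only x is squared. Complete the square in x: (x - 7)² = -44(y + 6).
Vertex (7, -6); 4p = -44 so p = -11. Opens down.
Focus is p units from the vertex along the axis: (h, k + p).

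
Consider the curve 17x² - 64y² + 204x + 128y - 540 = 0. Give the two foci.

Group: 17(x² + 12x) -64(y² - 2y) = 540
Complete the square in x and y: 17(x + 6)² -64(y - 1)² = 540 + 612 - 64 = 1088
Divide by 1088: (x + 6)²/64 - (y - 1)²/17 = 1
Hyperbola, center (-6, 1), transverse axis horizontal; a² = 64, b² = 17.
c² = a² + b² = 64 + 17 = 81, so c = 9.
Foci lie on the horizontal axis through the center: (h ± c, k).

(-15, 1) and (3, 1)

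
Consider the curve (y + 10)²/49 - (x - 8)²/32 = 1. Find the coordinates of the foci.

(8, -19) and (8, -1)

Center (8, -10). The positive term is the y-term, so the transverse axis is vertical; a² = 49, b² = 32.
c² = a² + b² = 49 + 32 = 81, so c = 9.
Foci lie on the vertical axis through the center: (h, k ± c).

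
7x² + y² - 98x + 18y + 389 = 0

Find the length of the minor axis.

Collect terms: 7(x² - 14x) + (y² + 18y) = -389
Complete the square in x and y: 7(x - 7)² + (y + 9)² = -389 + 343 + 81 = 35
Dividing both sides by 35: (x - 7)²/5 + (y + 9)²/35 = 1
Ellipse, center (7, -9), major axis vertical; a² = 35, b² = 5.
b² = 5 so b = √5; the minor axis has length 2b = 2√5.

2√5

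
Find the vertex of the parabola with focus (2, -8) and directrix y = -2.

(2, -5)

The vertex is the midpoint between the focus and the directrix along the axis of symmetry.
Axis is vertical (directrix is horizontal). Vertex y-coordinate = (-8 + (-2))/2 = -5; x-coordinate = 2.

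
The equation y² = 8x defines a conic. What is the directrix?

x = -2

Vertex (0, 0); 4p = 8 so p = 2. Opens right.
Directrix is the vertical line x = h − p = 0 − (2) = -2.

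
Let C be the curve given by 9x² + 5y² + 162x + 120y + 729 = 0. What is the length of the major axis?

24

Group the x- and y-terms: 9(x² + 18x) + 5(y² + 24y) = -729
Completing the square gives 9(x + 9)² + 5(y + 12)² = -729 + 729 + 720 = 720.
Dividing both sides by 720: (x + 9)²/80 + (y + 12)²/144 = 1
Ellipse, center (-9, -12), major axis vertical; a² = 144, b² = 80.
a² = 144 so a = 12; the major axis has length 2a = 24.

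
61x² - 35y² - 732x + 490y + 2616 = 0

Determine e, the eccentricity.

61(x² - 12x) -35(y² - 14y) = -2616
61(x - 6)² -35(y - 7)² = -2616 + 2196 - 1715 = -2135
Dividing both sides by -2135: (y - 7)²/61 - (x - 6)²/35 = 1
Hyperbola, center (6, 7), transverse axis vertical; a² = 61, b² = 35.
c² = a² + b² = 96, so c = 4√6.
e = c/a = 4√6/√61 = 4√366/61.

e = 4√366/61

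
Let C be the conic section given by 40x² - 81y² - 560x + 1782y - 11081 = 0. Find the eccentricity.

Rearranging, 40(x² - 14x) -81(y² - 22y) = 11081.
Complete the square: 40(x - 7)² -81(y - 11)² = 11081 + 1960 - 9801 = 3240
Divide through by 3240 to get (x - 7)²/81 - (y - 11)²/40 = 1.
Hyperbola, center (7, 11), transverse axis horizontal; a² = 81, b² = 40.
c² = a² + b² = 121, so c = 11.
e = c/a = 11/9.

e = 11/9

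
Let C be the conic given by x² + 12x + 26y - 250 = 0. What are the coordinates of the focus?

(-6, 9/2)

Only x is squared. Complete the square in x: (x + 6)² = -26(y - 11).
Vertex (-6, 11); 4p = -26 so p = -13/2. Opens down.
Focus is p units from the vertex along the axis: (h, k + p).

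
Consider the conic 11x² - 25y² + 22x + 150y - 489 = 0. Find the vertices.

Collect terms: 11(x² + 2x) -25(y² - 6y) = 489
11(x + 1)² -25(y - 3)² = 489 + 11 - 225 = 275
Divide by 275: (x + 1)²/25 - (y - 3)²/11 = 1
Hyperbola, center (-1, 3), transverse axis horizontal; a² = 25, b² = 11.
a = 5. Vertices at (h ± a, k).

(-6, 3) and (4, 3)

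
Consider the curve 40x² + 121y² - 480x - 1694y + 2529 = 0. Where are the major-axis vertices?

Collect terms: 40(x² - 12x) + 121(y² - 14y) = -2529
Completing the square gives 40(x - 6)² + 121(y - 7)² = -2529 + 1440 + 5929 = 4840.
Divide through by 4840 to get (x - 6)²/121 + (y - 7)²/40 = 1.
Ellipse, center (6, 7), major axis horizontal; a² = 121, b² = 40.
a = 11. Vertices at (h ± a, k).

(-5, 7) and (17, 7)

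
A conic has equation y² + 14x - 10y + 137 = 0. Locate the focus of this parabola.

Only y is squared. Complete the square in y: (y - 5)² = -14(x + 8).
Vertex (-8, 5); 4p = -14 so p = -7/2. Opens left.
Focus is p units from the vertex along the axis: (h + p, k).

(-23/2, 5)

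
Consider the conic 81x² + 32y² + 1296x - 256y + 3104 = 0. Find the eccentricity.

e = 7/9

Rearranging, 81(x² + 16x) + 32(y² - 8y) = -3104.
Complete the square in x and y: 81(x + 8)² + 32(y - 4)² = -3104 + 5184 + 512 = 2592
Divide through by 2592 to get (x + 8)²/32 + (y - 4)²/81 = 1.
Ellipse, center (-8, 4), major axis vertical; a² = 81, b² = 32.
c² = a² - b² = 49, so c = 7.
e = c/a = 7/9.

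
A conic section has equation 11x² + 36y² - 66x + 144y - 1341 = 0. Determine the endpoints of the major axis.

(-9, -2) and (15, -2)

Collect terms: 11(x² - 6x) + 36(y² + 4y) = 1341
Completing the square gives 11(x - 3)² + 36(y + 2)² = 1341 + 99 + 144 = 1584.
Dividing both sides by 1584: (x - 3)²/144 + (y + 2)²/44 = 1
Ellipse, center (3, -2), major axis horizontal; a² = 144, b² = 44.
a = 12. Vertices at (h ± a, k).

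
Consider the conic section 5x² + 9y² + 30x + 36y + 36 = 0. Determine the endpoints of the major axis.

Group: 5(x² + 6x) + 9(y² + 4y) = -36
Complete the square: 5(x + 3)² + 9(y + 2)² = -36 + 45 + 36 = 45
Dividing both sides by 45: (x + 3)²/9 + (y + 2)²/5 = 1
Ellipse, center (-3, -2), major axis horizontal; a² = 9, b² = 5.
a = 3. Vertices at (h ± a, k).

(-6, -2) and (0, -2)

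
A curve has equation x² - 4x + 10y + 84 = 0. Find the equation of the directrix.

y = -11/2

Only x is squared. Complete the square in x: (x - 2)² = -10(y + 8).
Vertex (2, -8); 4p = -10 so p = -5/2. Opens down.
Directrix is the horizontal line y = k − p = -8 − (-5/2) = -11/2.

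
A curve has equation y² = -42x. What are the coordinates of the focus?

(-21/2, 0)

Vertex (0, 0); 4p = -42 so p = -21/2. Opens left.
Focus is p units from the vertex along the axis: (h + p, k).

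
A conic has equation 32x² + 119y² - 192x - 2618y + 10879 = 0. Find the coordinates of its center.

(3, 11)

Rearranging, 32(x² - 6x) + 119(y² - 22y) = -10879.
Completing the square gives 32(x - 3)² + 119(y - 11)² = -10879 + 288 + 14399 = 3808.
Dividing both sides by 3808: (x - 3)²/119 + (y - 11)²/32 = 1
Ellipse with center (3, 11).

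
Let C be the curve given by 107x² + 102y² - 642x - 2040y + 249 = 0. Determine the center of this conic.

Rearranging, 107(x² - 6x) + 102(y² - 20y) = -249.
107(x - 3)² + 102(y - 10)² = -249 + 963 + 10200 = 10914
Divide through by 10914 to get (x - 3)²/102 + (y - 10)²/107 = 1.
Ellipse with center (3, 10).

(3, 10)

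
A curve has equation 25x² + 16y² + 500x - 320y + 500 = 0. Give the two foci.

(-10, 1) and (-10, 19)

Collect terms: 25(x² + 20x) + 16(y² - 20y) = -500
Complete the square in x and y: 25(x + 10)² + 16(y - 10)² = -500 + 2500 + 1600 = 3600
Divide by 3600: (x + 10)²/144 + (y - 10)²/225 = 1
Ellipse, center (-10, 10), major axis vertical; a² = 225, b² = 144.
c² = a² - b² = 225 - 144 = 81, so c = 9.
Foci lie on the vertical axis through the center: (h, k ± c).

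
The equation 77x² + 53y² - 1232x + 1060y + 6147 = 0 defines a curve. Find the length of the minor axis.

77(x² - 16x) + 53(y² + 20y) = -6147
Complete the square: 77(x - 8)² + 53(y + 10)² = -6147 + 4928 + 5300 = 4081
Divide through by 4081 to get (x - 8)²/53 + (y + 10)²/77 = 1.
Ellipse, center (8, -10), major axis vertical; a² = 77, b² = 53.
b² = 53 so b = √53; the minor axis has length 2b = 2√53.

2√53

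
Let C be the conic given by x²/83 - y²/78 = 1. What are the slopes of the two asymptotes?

√6474/83 and -√6474/83

Center (0, 0). The positive term is the x-term, so the transverse axis is horizontal; a² = 83, b² = 78.
For a horizontal hyperbola the asymptotes have slope ±b/a.
Here that is ±√78/√83 = ±√6474/83.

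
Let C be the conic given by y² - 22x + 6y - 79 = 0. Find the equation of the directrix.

x = -19/2

Only y is squared. Complete the square in y: (y + 3)² = 22(x + 4).
Vertex (-4, -3); 4p = 22 so p = 11/2. Opens right.
Directrix is the vertical line x = h − p = -4 − (11/2) = -19/2.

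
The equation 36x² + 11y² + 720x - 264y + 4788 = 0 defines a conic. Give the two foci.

(-10, 7) and (-10, 17)

36(x² + 20x) + 11(y² - 24y) = -4788
Complete the square: 36(x + 10)² + 11(y - 12)² = -4788 + 3600 + 1584 = 396
Divide by 396: (x + 10)²/11 + (y - 12)²/36 = 1
Ellipse, center (-10, 12), major axis vertical; a² = 36, b² = 11.
c² = a² - b² = 36 - 11 = 25, so c = 5.
Foci lie on the vertical axis through the center: (h, k ± c).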